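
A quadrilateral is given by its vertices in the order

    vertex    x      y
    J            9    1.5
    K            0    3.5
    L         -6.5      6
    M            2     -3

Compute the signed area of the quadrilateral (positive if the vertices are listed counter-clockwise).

Apply the shoelace (surveyor's) formula: 2A = Σ (x_i·y_{i+1} − x_{i+1}·y_i), indices taken mod 4.
Σ = (31.5) + (22.75) + (7.5) + (30) = 91.75
Signed area = Σ/2 = 45.875 (positive ⇒ counter-clockwise traversal).

45.875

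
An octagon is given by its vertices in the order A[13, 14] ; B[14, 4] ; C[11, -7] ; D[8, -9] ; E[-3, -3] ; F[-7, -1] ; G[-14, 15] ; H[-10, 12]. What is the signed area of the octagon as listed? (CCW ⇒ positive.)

Σ = (-144) + (-142) + (-43) + (-51) + (-18) + (-119) + (-18) + (-296) = -831
Signed area = Σ/2 = -415.5 (negative ⇒ clockwise traversal).

-415.5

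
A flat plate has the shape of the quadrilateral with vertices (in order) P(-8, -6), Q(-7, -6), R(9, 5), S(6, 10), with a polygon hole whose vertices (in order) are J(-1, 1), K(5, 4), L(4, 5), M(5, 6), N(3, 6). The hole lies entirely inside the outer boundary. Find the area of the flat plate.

54.5

Outer boundary:
P→Q: (-8)(-6) − (-7)(-6) = 6
Q→R: (-7)(5) − (9)(-6) = 19
R→S: (9)(10) − (6)(5) = 60
S→P: (6)(-6) − (-8)(10) = 44
Σ = 129
Area = |Σ|/2 = 64.5.
Hole:
Cross-terms: -9, 9, -1, 12, 9  ⇒  Σ = 20
Area = |Σ|/2 = 10.
Net area = 64.5 − 10 = 54.5.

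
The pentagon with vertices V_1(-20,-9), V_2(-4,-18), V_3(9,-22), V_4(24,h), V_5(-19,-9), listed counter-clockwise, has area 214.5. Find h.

Write out the shoelace sum; only the two edges meeting at V_4 involve h:
2·Area = [(9·h − 24·(-22)) + (24·(-9) − (-19)·h)] + 565
       = 28·h + 877 = 429
⇒ h = -16.

-16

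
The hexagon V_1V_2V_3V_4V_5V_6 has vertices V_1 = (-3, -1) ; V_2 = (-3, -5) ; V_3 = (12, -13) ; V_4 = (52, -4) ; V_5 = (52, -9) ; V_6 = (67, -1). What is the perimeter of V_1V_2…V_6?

154

|V_1V_2| = √((0)² + (-4)²) = √16 = 4
|V_2V_3| = √((15)² + (-8)²) = √289 = 17
|V_3V_4| = √((40)² + (9)²) = √1681 = 41
|V_4V_5| = √((0)² + (-5)²) = √25 = 5
|V_5V_6| = √((15)² + (8)²) = √289 = 17
|V_6V_1| = √((-70)² + (0)²) = √4900 = 70
Perimeter = 4 + 17 + 41 + 5 + 17 + 70 = 154.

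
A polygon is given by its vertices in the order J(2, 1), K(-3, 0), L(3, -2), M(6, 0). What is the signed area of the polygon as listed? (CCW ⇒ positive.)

13.5

J→K: (2)(0) − (-3)(1) = 3
K→L: (-3)(-2) − (3)(0) = 6
L→M: (3)(0) − (6)(-2) = 12
M→J: (6)(1) − (2)(0) = 6
Σ = 27
Signed area = Σ/2 = 13.5 (positive ⇒ counter-clockwise traversal).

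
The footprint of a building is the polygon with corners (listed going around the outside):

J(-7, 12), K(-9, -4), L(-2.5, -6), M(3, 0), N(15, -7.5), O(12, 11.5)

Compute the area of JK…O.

Cross-terms: 136, 44, 18, -22.5, 262.5, 224.5  ⇒  Σ = 662.5
Area = |Σ|/2 = 331.25.

331.25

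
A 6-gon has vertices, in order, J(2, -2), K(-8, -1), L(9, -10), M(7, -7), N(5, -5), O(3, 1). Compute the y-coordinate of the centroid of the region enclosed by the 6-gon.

-62/15

Apply the shoelace (surveyor's) formula. First the cross-terms c_i = x_i·y_{i+1} − x_{i+1}·y_i:
  -18, 89, 7, 0, 20, -8  ⇒  2A = 90, A = 45.
Then Σ (y_i + y_{i+1})·c_i = -1116, so ȳ = -1116 / (6·45) = -62/15.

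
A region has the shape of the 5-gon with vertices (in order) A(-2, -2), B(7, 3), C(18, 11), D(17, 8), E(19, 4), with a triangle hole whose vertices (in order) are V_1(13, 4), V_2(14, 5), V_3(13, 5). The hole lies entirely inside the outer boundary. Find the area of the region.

Outer boundary:
Apply the shoelace (surveyor's) formula: 2A = Σ (x_i·y_{i+1} − x_{i+1}·y_i), indices taken mod 5.
A→B: (-2)(3) − (7)(-2) = 8
B→C: (7)(11) − (18)(3) = 23
C→D: (18)(8) − (17)(11) = -43
D→E: (17)(4) − (19)(8) = -84
E→A: (19)(-2) − (-2)(4) = -30
Σ = -126
Area = |Σ|/2 = 63.
Hole:
V_1→V_2: (13)(5) − (14)(4) = 9
V_2→V_3: (14)(5) − (13)(5) = 5
V_3→V_1: (13)(4) − (13)(5) = -13
Σ = 1
Area = |Σ|/2 = 0.5.
Net area = 63 − 0.5 = 62.5.

62.5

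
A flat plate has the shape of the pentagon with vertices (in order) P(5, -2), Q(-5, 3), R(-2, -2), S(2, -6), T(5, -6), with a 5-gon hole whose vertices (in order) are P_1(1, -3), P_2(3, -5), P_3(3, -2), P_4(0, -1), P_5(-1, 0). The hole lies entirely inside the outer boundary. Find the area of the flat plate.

31.5

Outer boundary:
Apply the shoelace formula: 2A = Σ (x_i·y_{i+1} − x_{i+1}·y_i), indices taken mod 5.
Cross-terms: 5, 16, 16, 18, 20  ⇒  Σ = 75
Area = |Σ|/2 = 37.5.
Hole:
P_1→P_2: (1)(-5) − (3)(-3) = 4
P_2→P_3: (3)(-2) − (3)(-5) = 9
P_3→P_4: (3)(-1) − (0)(-2) = -3
P_4→P_5: (0)(0) − (-1)(-1) = -1
P_5→P_1: (-1)(-3) − (1)(0) = 3
Σ = 12
Area = |Σ|/2 = 6.
Net area = 37.5 − 6 = 31.5.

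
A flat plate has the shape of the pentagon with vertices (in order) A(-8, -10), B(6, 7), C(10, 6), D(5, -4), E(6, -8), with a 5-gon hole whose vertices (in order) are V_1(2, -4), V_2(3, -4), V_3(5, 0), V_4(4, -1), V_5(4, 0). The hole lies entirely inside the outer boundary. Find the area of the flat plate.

Outer boundary:
A→B: (-8)(7) − (6)(-10) = 4
B→C: (6)(6) − (10)(7) = -34
C→D: (10)(-4) − (5)(6) = -70
D→E: (5)(-8) − (6)(-4) = -16
E→A: (6)(-10) − (-8)(-8) = -124
Σ = -240
Area = |Σ|/2 = 120.
Hole:
Apply the surveyor's formula: 2A = Σ (x_i·y_{i+1} − x_{i+1}·y_i), indices taken mod 5.
Σ = (4) + (20) + (-5) + (4) + (-16) = 7
Area = |Σ|/2 = 3.5.
Net area = 120 − 3.5 = 116.5.

116.5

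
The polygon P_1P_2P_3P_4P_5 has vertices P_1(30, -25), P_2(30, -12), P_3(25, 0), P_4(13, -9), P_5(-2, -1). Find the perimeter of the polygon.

|P_1P_2| = √((0)² + (13)²) = √169 = 13
|P_2P_3| = √((-5)² + (12)²) = √169 = 13
|P_3P_4| = √((-12)² + (-9)²) = √225 = 15
|P_4P_5| = √((-15)² + (8)²) = √289 = 17
|P_5P_1| = √((32)² + (-24)²) = √1600 = 40
Perimeter = 13 + 13 + 15 + 17 + 40 = 98.

98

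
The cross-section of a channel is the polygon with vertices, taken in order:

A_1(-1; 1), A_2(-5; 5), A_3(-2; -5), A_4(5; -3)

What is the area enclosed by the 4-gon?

34

Apply the surveyor's formula: 2A = Σ (x_i·y_{i+1} − x_{i+1}·y_i), indices taken mod 4.
Σ = (0) + (35) + (31) + (2) = 68
Area = |Σ|/2 = 34.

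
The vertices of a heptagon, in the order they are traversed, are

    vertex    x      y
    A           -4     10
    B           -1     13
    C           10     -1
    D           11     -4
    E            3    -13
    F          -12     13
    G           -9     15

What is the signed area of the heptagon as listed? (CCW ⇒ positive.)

-270.5

Apply the shoelace formula: 2A = Σ (x_i·y_{i+1} − x_{i+1}·y_i), indices taken mod 7.
A→B: (-4)(13) − (-1)(10) = -42
B→C: (-1)(-1) − (10)(13) = -129
C→D: (10)(-4) − (11)(-1) = -29
D→E: (11)(-13) − (3)(-4) = -131
E→F: (3)(13) − (-12)(-13) = -117
F→G: (-12)(15) − (-9)(13) = -63
G→A: (-9)(10) − (-4)(15) = -30
Σ = -541
Signed area = Σ/2 = -270.5 (negative ⇒ clockwise traversal).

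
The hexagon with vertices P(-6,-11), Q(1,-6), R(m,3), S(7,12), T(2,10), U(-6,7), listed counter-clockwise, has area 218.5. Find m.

Write out the shoelace sum; only the two edges meeting at R involve m:
2·Area = [(1·3 − m·(-6)) + (m·12 − 7·3)] + 275
       = 18·m + 257 = 437
⇒ m = 10.

10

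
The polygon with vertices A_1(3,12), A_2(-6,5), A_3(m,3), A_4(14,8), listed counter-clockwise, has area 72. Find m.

-9

The doubled signed area Σ (x_i y_{i+1} − x_{i+1} y_i) is linear in m.
With m=0 it equals 171; the coefficient of m is 3 (from the two edges through A_3).
So 3·m + 171 = 2·72 = 144 ⇒ m = -9.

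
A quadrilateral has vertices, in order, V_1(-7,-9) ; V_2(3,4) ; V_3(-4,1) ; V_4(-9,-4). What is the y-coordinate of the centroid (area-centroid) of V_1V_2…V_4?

-83/36

Apply the surveyor's formula. First the cross-terms c_i = x_i·y_{i+1} − x_{i+1}·y_i:
  -1, 19, 25, 53  ⇒  2A = 96, A = 48.
Then Σ (y_i + y_{i+1})·c_i = -664, so ȳ = -664 / (6·48) = -83/36.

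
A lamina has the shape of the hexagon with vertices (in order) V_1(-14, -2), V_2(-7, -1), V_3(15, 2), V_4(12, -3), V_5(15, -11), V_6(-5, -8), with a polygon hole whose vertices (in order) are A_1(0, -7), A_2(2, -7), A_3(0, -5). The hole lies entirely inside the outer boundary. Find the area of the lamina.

214

Outer boundary:
Apply the surveyor's formula: 2A = Σ (x_i·y_{i+1} − x_{i+1}·y_i), indices taken mod 6.
Cross-terms: 0, 1, -69, -87, -175, -102  ⇒  Σ = -432
Area = |Σ|/2 = 216.
Hole:
Apply the shoelace (surveyor's) formula: 2A = Σ (x_i·y_{i+1} − x_{i+1}·y_i), indices taken mod 3.
A_1→A_2: (0)(-7) − (2)(-7) = 14
A_2→A_3: (2)(-5) − (0)(-7) = -10
A_3→A_1: (0)(-7) − (0)(-5) = 0
Σ = 4
Area = |Σ|/2 = 2.
Net area = 216 − 2 = 214.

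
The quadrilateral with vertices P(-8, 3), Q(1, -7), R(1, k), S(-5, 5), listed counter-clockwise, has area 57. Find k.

4

The doubled signed area Σ (x_i y_{i+1} − x_{i+1} y_i) is linear in k.
With k=0 it equals 90; the coefficient of k is 6 (from the two edges through R).
So 6·k + 90 = 2·57 = 114 ⇒ k = 4.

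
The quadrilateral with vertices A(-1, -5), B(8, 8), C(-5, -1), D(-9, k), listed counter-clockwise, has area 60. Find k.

-5

Write out the shoelace sum; only the two edges meeting at D involve k:
2·Area = [((-5)·k − (-9)·(-1)) + ((-9)·(-5) − (-1)·k)] + 64
       = -4·k + 100 = 120
⇒ k = -5.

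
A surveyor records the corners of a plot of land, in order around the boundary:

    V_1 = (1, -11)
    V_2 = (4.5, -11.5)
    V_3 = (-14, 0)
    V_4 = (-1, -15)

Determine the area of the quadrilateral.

56.5

Apply the shoelace (surveyor's) formula: 2A = Σ (x_i·y_{i+1} − x_{i+1}·y_i), indices taken mod 4.
Σ = (38) + (-161) + (210) + (26) = 113
Area = |Σ|/2 = 56.5.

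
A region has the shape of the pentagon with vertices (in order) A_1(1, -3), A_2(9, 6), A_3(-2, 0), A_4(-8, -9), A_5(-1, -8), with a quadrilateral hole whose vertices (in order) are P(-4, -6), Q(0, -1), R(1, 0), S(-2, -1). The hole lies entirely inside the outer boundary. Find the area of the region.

Outer boundary:
Apply the shoelace formula: 2A = Σ (x_i·y_{i+1} − x_{i+1}·y_i), indices taken mod 5.
Cross-terms: 33, 12, 18, 55, 11  ⇒  Σ = 129
Area = |Σ|/2 = 64.5.
Hole:
Apply Gauss's area formula: 2A = Σ (x_i·y_{i+1} − x_{i+1}·y_i), indices taken mod 4.
Σ = (4) + (1) + (-1) + (8) = 12
Area = |Σ|/2 = 6.
Net area = 64.5 − 6 = 58.5.

58.5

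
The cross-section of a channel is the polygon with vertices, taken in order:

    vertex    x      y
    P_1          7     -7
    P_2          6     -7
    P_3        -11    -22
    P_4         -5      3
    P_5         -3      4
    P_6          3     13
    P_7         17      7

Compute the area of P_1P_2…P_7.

394.5

Σ = (-7) + (-209) + (-143) + (-11) + (-51) + (-200) + (-168) = -789
Area = |Σ|/2 = 394.5.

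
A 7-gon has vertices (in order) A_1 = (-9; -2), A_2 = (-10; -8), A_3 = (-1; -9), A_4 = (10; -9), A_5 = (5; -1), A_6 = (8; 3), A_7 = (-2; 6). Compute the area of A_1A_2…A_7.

Σ = (52) + (82) + (99) + (35) + (23) + (54) + (58) = 403
Area = |Σ|/2 = 201.5.

201.5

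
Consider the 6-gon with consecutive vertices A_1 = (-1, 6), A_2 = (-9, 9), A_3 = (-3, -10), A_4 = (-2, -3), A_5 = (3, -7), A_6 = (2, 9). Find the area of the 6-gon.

Cross-terms: 45, 117, -11, 23, 41, 21  ⇒  Σ = 236
Area = |Σ|/2 = 118.

118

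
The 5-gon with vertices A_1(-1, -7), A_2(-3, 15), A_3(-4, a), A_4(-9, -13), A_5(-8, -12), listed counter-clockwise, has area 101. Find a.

13

The doubled signed area Σ (x_i y_{i+1} − x_{i+1} y_i) is linear in a.
With a=0 it equals 124; the coefficient of a is 6 (from the two edges through A_3).
So 6·a + 124 = 2·101 = 202 ⇒ a = 13.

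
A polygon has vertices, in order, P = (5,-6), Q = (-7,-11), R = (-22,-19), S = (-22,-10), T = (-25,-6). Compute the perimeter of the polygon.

74

|PQ| = √((-12)² + (-5)²) = √169 = 13
|QR| = √((-15)² + (-8)²) = √289 = 17
|RS| = √((0)² + (9)²) = √81 = 9
|ST| = √((-3)² + (4)²) = √25 = 5
|TP| = √((30)² + (0)²) = √900 = 30
Perimeter = 13 + 17 + 9 + 5 + 30 = 74.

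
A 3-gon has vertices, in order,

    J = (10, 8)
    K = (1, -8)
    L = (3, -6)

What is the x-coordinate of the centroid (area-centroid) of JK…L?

Apply the shoelace formula. First the cross-terms c_i = x_i·y_{i+1} − x_{i+1}·y_i:
  -88, 18, 84  ⇒  2A = 14, A = 7.
Then Σ (x_i + x_{i+1})·c_i = 196, so x̄ = 196 / (6·7) = 14/3.

14/3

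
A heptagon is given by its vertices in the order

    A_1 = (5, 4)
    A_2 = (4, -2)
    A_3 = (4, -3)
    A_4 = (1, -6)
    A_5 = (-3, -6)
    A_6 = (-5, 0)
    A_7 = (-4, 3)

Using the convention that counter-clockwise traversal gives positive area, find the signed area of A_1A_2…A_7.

-75.5

Apply the shoelace (surveyor's) formula: 2A = Σ (x_i·y_{i+1} − x_{i+1}·y_i), indices taken mod 7.
A_1→A_2: (5)(-2) − (4)(4) = -26
A_2→A_3: (4)(-3) − (4)(-2) = -4
A_3→A_4: (4)(-6) − (1)(-3) = -21
A_4→A_5: (1)(-6) − (-3)(-6) = -24
A_5→A_6: (-3)(0) − (-5)(-6) = -30
A_6→A_7: (-5)(3) − (-4)(0) = -15
A_7→A_1: (-4)(4) − (5)(3) = -31
Σ = -151
Signed area = Σ/2 = -75.5 (negative ⇒ clockwise traversal).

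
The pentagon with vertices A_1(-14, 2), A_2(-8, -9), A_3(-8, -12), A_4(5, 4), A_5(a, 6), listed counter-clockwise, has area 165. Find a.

The doubled signed area Σ (x_i y_{i+1} − x_{i+1} y_i) is linear in a.
With a=0 it equals 308; the coefficient of a is -2 (from the two edges through A_5).
So -2·a + 308 = 2·165 = 330 ⇒ a = -11.

-11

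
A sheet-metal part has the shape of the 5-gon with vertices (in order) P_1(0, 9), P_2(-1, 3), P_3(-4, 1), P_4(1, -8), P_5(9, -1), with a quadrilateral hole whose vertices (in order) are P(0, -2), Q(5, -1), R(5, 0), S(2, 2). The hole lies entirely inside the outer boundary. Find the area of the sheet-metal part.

Outer boundary:
Apply the shoelace (surveyor's) formula: 2A = Σ (x_i·y_{i+1} − x_{i+1}·y_i), indices taken mod 5.
Cross-terms: 9, 11, 31, 71, 81  ⇒  Σ = 203
Area = |Σ|/2 = 101.5.
Hole:
Apply the shoelace (surveyor's) formula: 2A = Σ (x_i·y_{i+1} − x_{i+1}·y_i), indices taken mod 4.
P→Q: (0)(-1) − (5)(-2) = 10
Q→R: (5)(0) − (5)(-1) = 5
R→S: (5)(2) − (2)(0) = 10
S→P: (2)(-2) − (0)(2) = -4
Σ = 21
Area = |Σ|/2 = 10.5.
Net area = 101.5 − 10.5 = 91.

91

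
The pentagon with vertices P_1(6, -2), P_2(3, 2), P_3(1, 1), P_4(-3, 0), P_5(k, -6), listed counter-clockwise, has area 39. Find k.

-1

The doubled signed area Σ (x_i y_{i+1} − x_{i+1} y_i) is linear in k.
With k=0 it equals 76; the coefficient of k is -2 (from the two edges through P_5).
So -2·k + 76 = 2·39 = 78 ⇒ k = -1.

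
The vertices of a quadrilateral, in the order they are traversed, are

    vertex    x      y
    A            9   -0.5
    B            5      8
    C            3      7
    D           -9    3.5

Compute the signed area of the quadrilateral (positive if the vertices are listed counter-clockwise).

Cross-terms: 74.5, 11, 73.5, -27  ⇒  Σ = 132
Signed area = Σ/2 = 66 (positive ⇒ counter-clockwise traversal).

66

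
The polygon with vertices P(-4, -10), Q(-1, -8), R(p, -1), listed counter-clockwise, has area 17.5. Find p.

The doubled signed area Σ (x_i y_{i+1} − x_{i+1} y_i) is linear in p.
With p=0 it equals 19; the coefficient of p is -2 (from the two edges through R).
So -2·p + 19 = 2·17.5 = 35 ⇒ p = -8.

-8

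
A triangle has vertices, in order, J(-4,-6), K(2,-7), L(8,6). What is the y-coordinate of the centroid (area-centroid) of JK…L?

-7/3

Apply the surveyor's formula. First the cross-terms c_i = x_i·y_{i+1} − x_{i+1}·y_i:
  40, 68, -24  ⇒  2A = 84, A = 42.
Then Σ (y_i + y_{i+1})·c_i = -588, so ȳ = -588 / (6·42) = -7/3.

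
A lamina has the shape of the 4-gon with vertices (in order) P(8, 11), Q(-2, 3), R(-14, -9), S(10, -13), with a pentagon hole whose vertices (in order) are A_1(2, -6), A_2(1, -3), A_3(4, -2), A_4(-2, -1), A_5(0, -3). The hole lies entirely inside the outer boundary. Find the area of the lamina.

289

Outer boundary:
Cross-terms: 46, 60, 272, 214  ⇒  Σ = 592
Area = |Σ|/2 = 296.
Hole:
Σ = (0) + (10) + (-8) + (6) + (6) = 14
Area = |Σ|/2 = 7.
Net area = 296 − 7 = 289.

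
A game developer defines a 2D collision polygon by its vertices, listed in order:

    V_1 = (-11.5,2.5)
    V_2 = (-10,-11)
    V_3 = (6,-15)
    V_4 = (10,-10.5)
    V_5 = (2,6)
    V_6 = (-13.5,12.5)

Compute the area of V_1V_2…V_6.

Apply Gauss's area formula: 2A = Σ (x_i·y_{i+1} − x_{i+1}·y_i), indices taken mod 6.
Σ = (151.5) + (216) + (87) + (81) + (106) + (110) = 751.5
Area = |Σ|/2 = 375.75.

375.75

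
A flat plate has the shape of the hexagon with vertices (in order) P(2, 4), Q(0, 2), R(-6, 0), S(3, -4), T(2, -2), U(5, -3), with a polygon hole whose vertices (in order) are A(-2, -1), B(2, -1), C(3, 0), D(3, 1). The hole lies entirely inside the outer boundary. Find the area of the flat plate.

31.5

Outer boundary:
Apply Gauss's area formula: 2A = Σ (x_i·y_{i+1} − x_{i+1}·y_i), indices taken mod 6.
Σ = (4) + (12) + (24) + (2) + (4) + (26) = 72
Area = |Σ|/2 = 36.
Hole:
Apply the shoelace (surveyor's) formula: 2A = Σ (x_i·y_{i+1} − x_{i+1}·y_i), indices taken mod 4.
Σ = (4) + (3) + (3) + (-1) = 9
Area = |Σ|/2 = 4.5.
Net area = 36 − 4.5 = 31.5.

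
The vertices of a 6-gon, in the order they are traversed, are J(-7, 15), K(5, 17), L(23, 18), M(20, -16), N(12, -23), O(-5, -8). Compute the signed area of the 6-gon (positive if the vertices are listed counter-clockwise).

-916.5

Apply the surveyor's formula: 2A = Σ (x_i·y_{i+1} − x_{i+1}·y_i), indices taken mod 6.
Σ = (-194) + (-301) + (-728) + (-268) + (-211) + (-131) = -1833
Signed area = Σ/2 = -916.5 (negative ⇒ clockwise traversal).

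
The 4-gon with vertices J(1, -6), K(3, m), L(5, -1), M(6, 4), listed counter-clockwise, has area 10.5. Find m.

The doubled signed area Σ (x_i y_{i+1} − x_{i+1} y_i) is linear in m.
With m=0 it equals 1; the coefficient of m is -4 (from the two edges through K).
So -4·m + 1 = 2·10.5 = 21 ⇒ m = -5.

-5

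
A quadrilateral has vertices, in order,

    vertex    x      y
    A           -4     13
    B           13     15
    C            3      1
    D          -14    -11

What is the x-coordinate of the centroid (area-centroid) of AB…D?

-284/253

Apply the surveyor's formula. First the cross-terms c_i = x_i·y_{i+1} − x_{i+1}·y_i:
  -229, -32, -19, -226  ⇒  2A = -506, A = -253.
Then Σ (x_i + x_{i+1})·c_i = 1704, so x̄ = 1704 / (6·(-253)) = -284/253.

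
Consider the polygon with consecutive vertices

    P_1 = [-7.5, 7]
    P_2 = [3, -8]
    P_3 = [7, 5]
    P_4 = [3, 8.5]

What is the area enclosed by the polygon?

119.625

Σ = (39) + (71) + (44.5) + (84.75) = 239.25
Area = |Σ|/2 = 119.625.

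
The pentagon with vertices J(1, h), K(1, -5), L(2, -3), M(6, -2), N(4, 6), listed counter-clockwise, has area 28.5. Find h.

The doubled signed area Σ (x_i y_{i+1} − x_{i+1} y_i) is linear in h.
With h=0 it equals 54; the coefficient of h is 3 (from the two edges through J).
So 3·h + 54 = 2·28.5 = 57 ⇒ h = 1.

1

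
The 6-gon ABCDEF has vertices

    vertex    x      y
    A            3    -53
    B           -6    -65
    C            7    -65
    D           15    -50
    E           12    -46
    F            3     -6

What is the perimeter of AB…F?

138

|AB| = √((-9)² + (-12)²) = √225 = 15
|BC| = √((13)² + (0)²) = √169 = 13
|CD| = √((8)² + (15)²) = √289 = 17
|DE| = √((-3)² + (4)²) = √25 = 5
|EF| = √((-9)² + (40)²) = √1681 = 41
|FA| = √((0)² + (-47)²) = √2209 = 47
Perimeter = 15 + 13 + 17 + 5 + 41 + 47 = 138.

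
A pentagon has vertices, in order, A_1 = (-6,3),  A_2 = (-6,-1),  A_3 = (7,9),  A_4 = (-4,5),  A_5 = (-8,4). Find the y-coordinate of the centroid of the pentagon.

49/12

Apply the surveyor's formula. First the cross-terms c_i = x_i·y_{i+1} − x_{i+1}·y_i:
  24, -47, 71, 24, 0  ⇒  2A = 72, A = 36.
Then Σ (y_i + y_{i+1})·c_i = 882, so ȳ = 882 / (6·36) = 49/12.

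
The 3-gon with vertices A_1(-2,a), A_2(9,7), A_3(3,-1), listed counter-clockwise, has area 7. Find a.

-10

Write out the shoelace sum; only the two edges meeting at A_1 involve a:
2·Area = [(3·a − (-2)·(-1)) + ((-2)·7 − 9·a)] + -30
       = -6·a + -46 = 14
⇒ a = -10.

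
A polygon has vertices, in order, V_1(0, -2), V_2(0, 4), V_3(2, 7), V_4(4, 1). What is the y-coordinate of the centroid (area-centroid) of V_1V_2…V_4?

16/7

Apply the surveyor's formula. First the cross-terms c_i = x_i·y_{i+1} − x_{i+1}·y_i:
  0, -8, -26, -8  ⇒  2A = -42, A = -21.
Then Σ (y_i + y_{i+1})·c_i = -288, so ȳ = -288 / (6·(-21)) = 16/7.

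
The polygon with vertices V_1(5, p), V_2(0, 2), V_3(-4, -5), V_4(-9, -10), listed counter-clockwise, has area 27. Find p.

The doubled signed area Σ (x_i y_{i+1} − x_{i+1} y_i) is linear in p.
With p=0 it equals 63; the coefficient of p is -9 (from the two edges through V_1).
So -9·p + 63 = 2·27 = 54 ⇒ p = 1.

1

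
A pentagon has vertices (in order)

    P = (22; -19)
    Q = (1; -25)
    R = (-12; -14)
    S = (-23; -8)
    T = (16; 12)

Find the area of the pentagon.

Apply the shoelace formula: 2A = Σ (x_i·y_{i+1} − x_{i+1}·y_i), indices taken mod 5.
Σ = (-531) + (-314) + (-226) + (-148) + (-568) = -1787
Area = |Σ|/2 = 893.5.

893.5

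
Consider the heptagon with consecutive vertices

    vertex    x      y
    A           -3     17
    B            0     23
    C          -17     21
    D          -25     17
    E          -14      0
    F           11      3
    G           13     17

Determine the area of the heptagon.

587

Apply the shoelace (surveyor's) formula: 2A = Σ (x_i·y_{i+1} − x_{i+1}·y_i), indices taken mod 7.
Σ = (-69) + (391) + (236) + (238) + (-42) + (148) + (272) = 1174
Area = |Σ|/2 = 587.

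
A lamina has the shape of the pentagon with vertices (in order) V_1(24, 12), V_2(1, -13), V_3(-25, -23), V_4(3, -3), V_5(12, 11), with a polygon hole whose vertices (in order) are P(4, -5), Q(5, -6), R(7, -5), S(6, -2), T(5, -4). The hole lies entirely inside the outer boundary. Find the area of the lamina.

284

Outer boundary:
Apply the shoelace (surveyor's) formula: 2A = Σ (x_i·y_{i+1} − x_{i+1}·y_i), indices taken mod 5.
Σ = (-324) + (-348) + (144) + (69) + (-120) = -579
Area = |Σ|/2 = 289.5.
Hole:
Apply the shoelace (surveyor's) formula: 2A = Σ (x_i·y_{i+1} − x_{i+1}·y_i), indices taken mod 5.
Σ = (1) + (17) + (16) + (-14) + (-9) = 11
Area = |Σ|/2 = 5.5.
Net area = 289.5 − 5.5 = 284.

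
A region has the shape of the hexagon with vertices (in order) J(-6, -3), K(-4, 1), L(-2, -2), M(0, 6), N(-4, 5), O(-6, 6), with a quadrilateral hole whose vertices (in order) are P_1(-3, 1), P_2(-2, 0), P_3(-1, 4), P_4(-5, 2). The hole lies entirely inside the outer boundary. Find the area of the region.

Outer boundary:
Cross-terms: -18, 10, -12, 24, 6, 54  ⇒  Σ = 64
Area = |Σ|/2 = 32.
Hole:
Apply the surveyor's formula: 2A = Σ (x_i·y_{i+1} − x_{i+1}·y_i), indices taken mod 4.
Σ = (2) + (-8) + (18) + (1) = 13
Area = |Σ|/2 = 6.5.
Net area = 32 − 6.5 = 25.5.

25.5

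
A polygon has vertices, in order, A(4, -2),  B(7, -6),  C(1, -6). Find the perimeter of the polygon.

16

|AB| = √((3)² + (-4)²) = √25 = 5
|BC| = √((-6)² + (0)²) = √36 = 6
|CA| = √((3)² + (4)²) = √25 = 5
Perimeter = 5 + 6 + 5 = 16.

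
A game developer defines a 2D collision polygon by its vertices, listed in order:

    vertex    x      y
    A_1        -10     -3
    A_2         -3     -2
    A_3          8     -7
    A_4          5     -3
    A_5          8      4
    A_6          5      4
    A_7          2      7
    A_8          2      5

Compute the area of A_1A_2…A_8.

A_1→A_2: (-10)(-2) − (-3)(-3) = 11
A_2→A_3: (-3)(-7) − (8)(-2) = 37
A_3→A_4: (8)(-3) − (5)(-7) = 11
A_4→A_5: (5)(4) − (8)(-3) = 44
A_5→A_6: (8)(4) − (5)(4) = 12
A_6→A_7: (5)(7) − (2)(4) = 27
A_7→A_8: (2)(5) − (2)(7) = -4
A_8→A_1: (2)(-3) − (-10)(5) = 44
Σ = 182
Area = |Σ|/2 = 91.

91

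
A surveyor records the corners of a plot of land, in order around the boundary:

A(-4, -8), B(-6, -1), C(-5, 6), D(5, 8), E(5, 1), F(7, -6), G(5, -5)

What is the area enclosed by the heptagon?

Apply the shoelace formula: 2A = Σ (x_i·y_{i+1} − x_{i+1}·y_i), indices taken mod 7.
A→B: (-4)(-1) − (-6)(-8) = -44
B→C: (-6)(6) − (-5)(-1) = -41
C→D: (-5)(8) − (5)(6) = -70
D→E: (5)(1) − (5)(8) = -35
E→F: (5)(-6) − (7)(1) = -37
F→G: (7)(-5) − (5)(-6) = -5
G→A: (5)(-8) − (-4)(-5) = -60
Σ = -292
Area = |Σ|/2 = 146.

146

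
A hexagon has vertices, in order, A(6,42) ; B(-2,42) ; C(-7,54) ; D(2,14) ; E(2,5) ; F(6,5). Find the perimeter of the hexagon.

112

|AB| = √((-8)² + (0)²) = √64 = 8
|BC| = √((-5)² + (12)²) = √169 = 13
|CD| = √((9)² + (-40)²) = √1681 = 41
|DE| = √((0)² + (-9)²) = √81 = 9
|EF| = √((4)² + (0)²) = √16 = 4
|FA| = √((0)² + (37)²) = √1369 = 37
Perimeter = 8 + 13 + 41 + 9 + 4 + 37 = 112.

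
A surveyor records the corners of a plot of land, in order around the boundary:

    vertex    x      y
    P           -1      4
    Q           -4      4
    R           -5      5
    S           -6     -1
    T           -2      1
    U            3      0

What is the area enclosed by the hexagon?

24

Cross-terms: 12, 0, 35, -8, -3, 12  ⇒  Σ = 48
Area = |Σ|/2 = 24.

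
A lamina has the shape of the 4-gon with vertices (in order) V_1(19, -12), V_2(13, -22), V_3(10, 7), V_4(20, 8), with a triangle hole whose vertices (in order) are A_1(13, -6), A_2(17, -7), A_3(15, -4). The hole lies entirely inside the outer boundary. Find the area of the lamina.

196.5

Outer boundary:
Σ = (-262) + (311) + (-60) + (-392) = -403
Area = |Σ|/2 = 201.5.
Hole:
A_1→A_2: (13)(-7) − (17)(-6) = 11
A_2→A_3: (17)(-4) − (15)(-7) = 37
A_3→A_1: (15)(-6) − (13)(-4) = -38
Σ = 10
Area = |Σ|/2 = 5.
Net area = 201.5 − 5 = 196.5.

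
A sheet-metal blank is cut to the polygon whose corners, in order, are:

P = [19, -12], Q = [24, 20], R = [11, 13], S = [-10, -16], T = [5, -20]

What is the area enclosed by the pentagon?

Apply the shoelace (surveyor's) formula: 2A = Σ (x_i·y_{i+1} − x_{i+1}·y_i), indices taken mod 5.
Σ = (668) + (92) + (-46) + (280) + (320) = 1314
Area = |Σ|/2 = 657.

657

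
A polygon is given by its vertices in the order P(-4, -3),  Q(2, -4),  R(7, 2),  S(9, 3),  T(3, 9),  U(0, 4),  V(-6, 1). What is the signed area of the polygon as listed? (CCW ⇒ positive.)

Apply the shoelace formula: 2A = Σ (x_i·y_{i+1} − x_{i+1}·y_i), indices taken mod 7.
Σ = (22) + (32) + (3) + (72) + (12) + (24) + (22) = 187
Signed area = Σ/2 = 93.5 (positive ⇒ counter-clockwise traversal).

93.5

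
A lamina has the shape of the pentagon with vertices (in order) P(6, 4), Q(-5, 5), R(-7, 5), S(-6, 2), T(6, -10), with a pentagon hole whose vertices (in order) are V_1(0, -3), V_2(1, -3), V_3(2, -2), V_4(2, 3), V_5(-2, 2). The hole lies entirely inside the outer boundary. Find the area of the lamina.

Outer boundary:
Apply the surveyor's formula: 2A = Σ (x_i·y_{i+1} − x_{i+1}·y_i), indices taken mod 5.
Σ = (50) + (10) + (16) + (48) + (84) = 208
Area = |Σ|/2 = 104.
Hole:
V_1→V_2: (0)(-3) − (1)(-3) = 3
V_2→V_3: (1)(-2) − (2)(-3) = 4
V_3→V_4: (2)(3) − (2)(-2) = 10
V_4→V_5: (2)(2) − (-2)(3) = 10
V_5→V_1: (-2)(-3) − (0)(2) = 6
Σ = 33
Area = |Σ|/2 = 16.5.
Net area = 104 − 16.5 = 87.5.

87.5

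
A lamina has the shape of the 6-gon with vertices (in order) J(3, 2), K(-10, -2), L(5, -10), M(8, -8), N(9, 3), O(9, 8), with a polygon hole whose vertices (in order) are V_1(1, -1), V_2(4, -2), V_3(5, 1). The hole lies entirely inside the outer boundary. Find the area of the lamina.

Outer boundary:
Apply the shoelace formula: 2A = Σ (x_i·y_{i+1} − x_{i+1}·y_i), indices taken mod 6.
Cross-terms: 14, 110, 40, 96, 45, -6  ⇒  Σ = 299
Area = |Σ|/2 = 149.5.
Hole:
V_1→V_2: (1)(-2) − (4)(-1) = 2
V_2→V_3: (4)(1) − (5)(-2) = 14
V_3→V_1: (5)(-1) − (1)(1) = -6
Σ = 10
Area = |Σ|/2 = 5.
Net area = 149.5 − 5 = 144.5.

144.5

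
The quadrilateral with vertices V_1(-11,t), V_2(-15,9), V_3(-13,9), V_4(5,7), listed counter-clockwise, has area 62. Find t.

15

The doubled signed area Σ (x_i y_{i+1} − x_{i+1} y_i) is linear in t.
With t=0 it equals -176; the coefficient of t is 20 (from the two edges through V_1).
So 20·t + -176 = 2·62 = 124 ⇒ t = 15.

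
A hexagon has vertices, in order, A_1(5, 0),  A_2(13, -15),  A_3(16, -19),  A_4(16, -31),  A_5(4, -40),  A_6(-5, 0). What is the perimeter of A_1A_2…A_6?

100

|A_1A_2| = √((8)² + (-15)²) = √289 = 17
|A_2A_3| = √((3)² + (-4)²) = √25 = 5
|A_3A_4| = √((0)² + (-12)²) = √144 = 12
|A_4A_5| = √((-12)² + (-9)²) = √225 = 15
|A_5A_6| = √((-9)² + (40)²) = √1681 = 41
|A_6A_1| = √((10)² + (0)²) = √100 = 10
Perimeter = 17 + 5 + 12 + 15 + 41 + 10 = 100.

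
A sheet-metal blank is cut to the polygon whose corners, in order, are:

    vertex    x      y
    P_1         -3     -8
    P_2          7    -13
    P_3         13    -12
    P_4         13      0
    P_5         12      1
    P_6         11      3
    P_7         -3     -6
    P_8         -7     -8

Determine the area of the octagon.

165.5

Apply Gauss's area formula: 2A = Σ (x_i·y_{i+1} − x_{i+1}·y_i), indices taken mod 8.
P_1→P_2: (-3)(-13) − (7)(-8) = 95
P_2→P_3: (7)(-12) − (13)(-13) = 85
P_3→P_4: (13)(0) − (13)(-12) = 156
P_4→P_5: (13)(1) − (12)(0) = 13
P_5→P_6: (12)(3) − (11)(1) = 25
P_6→P_7: (11)(-6) − (-3)(3) = -57
P_7→P_8: (-3)(-8) − (-7)(-6) = -18
P_8→P_1: (-7)(-8) − (-3)(-8) = 32
Σ = 331
Area = |Σ|/2 = 165.5.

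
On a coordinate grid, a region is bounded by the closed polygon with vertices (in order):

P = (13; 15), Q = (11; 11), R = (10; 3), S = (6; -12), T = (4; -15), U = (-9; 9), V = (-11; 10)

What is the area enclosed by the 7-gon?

Σ = (-22) + (-77) + (-138) + (-42) + (-99) + (9) + (-295) = -664
Area = |Σ|/2 = 332.

332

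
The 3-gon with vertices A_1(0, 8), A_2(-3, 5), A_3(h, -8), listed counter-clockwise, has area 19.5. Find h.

The doubled signed area Σ (x_i y_{i+1} − x_{i+1} y_i) is linear in h.
With h=0 it equals 48; the coefficient of h is 3 (from the two edges through A_3).
So 3·h + 48 = 2·19.5 = 39 ⇒ h = -3.

-3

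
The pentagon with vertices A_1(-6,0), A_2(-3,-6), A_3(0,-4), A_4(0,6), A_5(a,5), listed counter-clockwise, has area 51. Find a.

The doubled signed area Σ (x_i y_{i+1} − x_{i+1} y_i) is linear in a.
With a=0 it equals 78; the coefficient of a is -6 (from the two edges through A_5).
So -6·a + 78 = 2·51 = 102 ⇒ a = -4.

-4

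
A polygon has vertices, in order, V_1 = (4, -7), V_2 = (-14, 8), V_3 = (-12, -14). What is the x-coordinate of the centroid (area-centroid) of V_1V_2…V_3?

Apply the shoelace formula. First the cross-terms c_i = x_i·y_{i+1} − x_{i+1}·y_i:
  -66, 292, 140  ⇒  2A = 366, A = 183.
Then Σ (x_i + x_{i+1})·c_i = -8052, so x̄ = -8052 / (6·183) = -22/3.

-22/3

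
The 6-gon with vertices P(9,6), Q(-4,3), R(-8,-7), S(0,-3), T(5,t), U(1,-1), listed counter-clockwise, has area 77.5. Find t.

-3

The doubled signed area Σ (x_i y_{i+1} − x_{i+1} y_i) is linear in t.
With t=0 it equals 152; the coefficient of t is -1 (from the two edges through T).
So -1·t + 152 = 2·77.5 = 155 ⇒ t = -3.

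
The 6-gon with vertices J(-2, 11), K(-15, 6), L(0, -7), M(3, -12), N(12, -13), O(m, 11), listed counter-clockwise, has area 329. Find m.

The doubled signed area Σ (x_i y_{i+1} − x_{i+1} y_i) is linear in m.
With m=0 it equals 538; the coefficient of m is 24 (from the two edges through O).
So 24·m + 538 = 2·329 = 658 ⇒ m = 5.

5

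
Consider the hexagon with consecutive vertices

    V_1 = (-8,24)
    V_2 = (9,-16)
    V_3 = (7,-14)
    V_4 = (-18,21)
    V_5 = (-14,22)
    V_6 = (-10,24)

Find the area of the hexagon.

236.5

Σ = (-88) + (-14) + (-105) + (-102) + (-116) + (-48) = -473
Area = |Σ|/2 = 236.5.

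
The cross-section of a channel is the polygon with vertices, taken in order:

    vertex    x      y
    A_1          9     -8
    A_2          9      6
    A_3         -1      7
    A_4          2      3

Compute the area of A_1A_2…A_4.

Apply the shoelace (surveyor's) formula: 2A = Σ (x_i·y_{i+1} − x_{i+1}·y_i), indices taken mod 4.
Σ = (126) + (69) + (-17) + (-43) = 135
Area = |Σ|/2 = 67.5.

67.5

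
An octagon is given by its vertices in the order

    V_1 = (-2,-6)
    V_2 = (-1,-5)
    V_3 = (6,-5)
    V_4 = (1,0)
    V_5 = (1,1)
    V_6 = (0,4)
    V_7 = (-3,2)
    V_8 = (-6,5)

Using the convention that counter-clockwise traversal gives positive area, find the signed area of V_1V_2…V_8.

52

Apply Gauss's area formula: 2A = Σ (x_i·y_{i+1} − x_{i+1}·y_i), indices taken mod 8.
V_1→V_2: (-2)(-5) − (-1)(-6) = 4
V_2→V_3: (-1)(-5) − (6)(-5) = 35
V_3→V_4: (6)(0) − (1)(-5) = 5
V_4→V_5: (1)(1) − (1)(0) = 1
V_5→V_6: (1)(4) − (0)(1) = 4
V_6→V_7: (0)(2) − (-3)(4) = 12
V_7→V_8: (-3)(5) − (-6)(2) = -3
V_8→V_1: (-6)(-6) − (-2)(5) = 46
Σ = 104
Signed area = Σ/2 = 52 (positive ⇒ counter-clockwise traversal).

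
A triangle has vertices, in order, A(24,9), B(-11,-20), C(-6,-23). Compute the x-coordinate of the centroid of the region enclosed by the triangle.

Apply the shoelace formula. First the cross-terms c_i = x_i·y_{i+1} − x_{i+1}·y_i:
  -381, 133, 498  ⇒  2A = 250, A = 125.
Then Σ (x_i + x_{i+1})·c_i = 1750, so x̄ = 1750 / (6·125) = 7/3.

7/3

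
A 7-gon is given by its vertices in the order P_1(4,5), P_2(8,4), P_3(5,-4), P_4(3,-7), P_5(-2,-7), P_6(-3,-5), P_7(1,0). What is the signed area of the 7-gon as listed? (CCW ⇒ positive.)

-67.5

Apply the surveyor's formula: 2A = Σ (x_i·y_{i+1} − x_{i+1}·y_i), indices taken mod 7.
Σ = (-24) + (-52) + (-23) + (-35) + (-11) + (5) + (5) = -135
Signed area = Σ/2 = -67.5 (negative ⇒ clockwise traversal).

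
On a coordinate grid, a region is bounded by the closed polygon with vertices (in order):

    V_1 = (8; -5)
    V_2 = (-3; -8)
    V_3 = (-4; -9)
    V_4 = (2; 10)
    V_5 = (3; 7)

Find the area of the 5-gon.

96.5

Apply the surveyor's formula: 2A = Σ (x_i·y_{i+1} − x_{i+1}·y_i), indices taken mod 5.
Σ = (-79) + (-5) + (-22) + (-16) + (-71) = -193
Area = |Σ|/2 = 96.5.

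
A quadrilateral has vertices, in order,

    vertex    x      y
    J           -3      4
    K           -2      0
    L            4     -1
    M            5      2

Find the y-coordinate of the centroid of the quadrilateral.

Apply the surveyor's formula. First the cross-terms c_i = x_i·y_{i+1} − x_{i+1}·y_i:
  8, 2, 13, 26  ⇒  2A = 49, A = 24.5.
Then Σ (y_i + y_{i+1})·c_i = 199, so ȳ = 199 / (6·24.5) = 199/147.

199/147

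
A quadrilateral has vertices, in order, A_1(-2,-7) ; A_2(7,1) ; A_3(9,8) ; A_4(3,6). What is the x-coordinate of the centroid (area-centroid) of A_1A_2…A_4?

446/115

Apply the surveyor's formula. First the cross-terms c_i = x_i·y_{i+1} − x_{i+1}·y_i:
  47, 47, 30, -9  ⇒  2A = 115, A = 57.5.
Then Σ (x_i + x_{i+1})·c_i = 1338, so x̄ = 1338 / (6·57.5) = 446/115.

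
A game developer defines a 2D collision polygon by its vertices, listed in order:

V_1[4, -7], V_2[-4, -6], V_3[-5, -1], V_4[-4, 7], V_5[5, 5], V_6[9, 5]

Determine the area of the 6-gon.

Apply the surveyor's formula: 2A = Σ (x_i·y_{i+1} − x_{i+1}·y_i), indices taken mod 6.
Σ = (-52) + (-26) + (-39) + (-55) + (-20) + (-83) = -275
Area = |Σ|/2 = 137.5.

137.5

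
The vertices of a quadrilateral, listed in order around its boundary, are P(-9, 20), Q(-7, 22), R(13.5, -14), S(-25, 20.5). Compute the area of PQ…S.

Apply Gauss's area formula: 2A = Σ (x_i·y_{i+1} − x_{i+1}·y_i), indices taken mod 4.
Σ = (-58) + (-199) + (-73.25) + (-315.5) = -645.75
Area = |Σ|/2 = 322.875.

322.875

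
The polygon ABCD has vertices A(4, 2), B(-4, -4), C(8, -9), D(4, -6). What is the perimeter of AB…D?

|AB| = √((-8)² + (-6)²) = √100 = 10
|BC| = √((12)² + (-5)²) = √169 = 13
|CD| = √((-4)² + (3)²) = √25 = 5
|DA| = √((0)² + (8)²) = √64 = 8
Perimeter = 10 + 13 + 5 + 8 = 36.

36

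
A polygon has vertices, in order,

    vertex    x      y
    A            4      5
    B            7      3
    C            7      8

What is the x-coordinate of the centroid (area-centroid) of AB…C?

Apply the surveyor's formula. First the cross-terms c_i = x_i·y_{i+1} − x_{i+1}·y_i:
  -23, 35, 3  ⇒  2A = 15, A = 7.5.
Then Σ (x_i + x_{i+1})·c_i = 270, so x̄ = 270 / (6·7.5) = 6.

6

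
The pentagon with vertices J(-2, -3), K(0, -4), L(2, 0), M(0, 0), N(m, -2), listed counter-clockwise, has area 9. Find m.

The doubled signed area Σ (x_i y_{i+1} − x_{i+1} y_i) is linear in m.
With m=0 it equals 12; the coefficient of m is -3 (from the two edges through N).
So -3·m + 12 = 2·9 = 18 ⇒ m = -2.

-2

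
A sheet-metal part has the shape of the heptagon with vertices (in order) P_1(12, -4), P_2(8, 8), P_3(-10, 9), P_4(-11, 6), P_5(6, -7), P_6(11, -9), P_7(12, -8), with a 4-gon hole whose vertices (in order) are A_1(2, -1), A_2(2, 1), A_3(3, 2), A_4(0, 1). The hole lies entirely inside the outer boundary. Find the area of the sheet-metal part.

Outer boundary:
Apply the shoelace (surveyor's) formula: 2A = Σ (x_i·y_{i+1} − x_{i+1}·y_i), indices taken mod 7.
Σ = (128) + (152) + (39) + (41) + (23) + (20) + (48) = 451
Area = |Σ|/2 = 225.5.
Hole:
Apply the shoelace formula: 2A = Σ (x_i·y_{i+1} − x_{i+1}·y_i), indices taken mod 4.
Cross-terms: 4, 1, 3, -2  ⇒  Σ = 6
Area = |Σ|/2 = 3.
Net area = 225.5 − 3 = 222.5.

222.5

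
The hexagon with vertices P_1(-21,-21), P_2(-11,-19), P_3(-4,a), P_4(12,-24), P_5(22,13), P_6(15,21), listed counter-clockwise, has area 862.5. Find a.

-20

The doubled signed area Σ (x_i y_{i+1} − x_{i+1} y_i) is linear in a.
With a=0 it equals 1265; the coefficient of a is -23 (from the two edges through P_3).
So -23·a + 1265 = 2·862.5 = 1725 ⇒ a = -20.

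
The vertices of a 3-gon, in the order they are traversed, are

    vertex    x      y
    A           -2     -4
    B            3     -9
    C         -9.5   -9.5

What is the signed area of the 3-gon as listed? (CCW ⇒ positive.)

Apply the shoelace formula: 2A = Σ (x_i·y_{i+1} − x_{i+1}·y_i), indices taken mod 3.
Σ = (30) + (-114) + (19) = -65
Signed area = Σ/2 = -32.5 (negative ⇒ clockwise traversal).

-32.5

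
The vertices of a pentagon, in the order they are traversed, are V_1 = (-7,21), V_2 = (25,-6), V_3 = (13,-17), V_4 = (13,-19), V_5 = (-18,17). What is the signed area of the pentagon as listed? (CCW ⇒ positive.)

Apply the shoelace formula: 2A = Σ (x_i·y_{i+1} − x_{i+1}·y_i), indices taken mod 5.
Σ = (-483) + (-347) + (-26) + (-121) + (-259) = -1236
Signed area = Σ/2 = -618 (negative ⇒ clockwise traversal).

-618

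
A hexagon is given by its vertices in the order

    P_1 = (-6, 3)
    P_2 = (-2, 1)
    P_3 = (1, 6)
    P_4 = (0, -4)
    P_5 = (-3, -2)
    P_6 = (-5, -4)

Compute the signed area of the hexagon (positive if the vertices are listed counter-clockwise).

P_1→P_2: (-6)(1) − (-2)(3) = 0
P_2→P_3: (-2)(6) − (1)(1) = -13
P_3→P_4: (1)(-4) − (0)(6) = -4
P_4→P_5: (0)(-2) − (-3)(-4) = -12
P_5→P_6: (-3)(-4) − (-5)(-2) = 2
P_6→P_1: (-5)(3) − (-6)(-4) = -39
Σ = -66
Signed area = Σ/2 = -33 (negative ⇒ clockwise traversal).

-33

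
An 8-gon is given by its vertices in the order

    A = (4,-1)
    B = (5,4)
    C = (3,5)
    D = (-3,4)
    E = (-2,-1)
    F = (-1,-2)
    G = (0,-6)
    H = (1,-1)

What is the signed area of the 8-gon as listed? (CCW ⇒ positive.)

Apply Gauss's area formula: 2A = Σ (x_i·y_{i+1} − x_{i+1}·y_i), indices taken mod 8.
Σ = (21) + (13) + (27) + (11) + (3) + (6) + (6) + (3) = 90
Signed area = Σ/2 = 45 (positive ⇒ counter-clockwise traversal).

45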